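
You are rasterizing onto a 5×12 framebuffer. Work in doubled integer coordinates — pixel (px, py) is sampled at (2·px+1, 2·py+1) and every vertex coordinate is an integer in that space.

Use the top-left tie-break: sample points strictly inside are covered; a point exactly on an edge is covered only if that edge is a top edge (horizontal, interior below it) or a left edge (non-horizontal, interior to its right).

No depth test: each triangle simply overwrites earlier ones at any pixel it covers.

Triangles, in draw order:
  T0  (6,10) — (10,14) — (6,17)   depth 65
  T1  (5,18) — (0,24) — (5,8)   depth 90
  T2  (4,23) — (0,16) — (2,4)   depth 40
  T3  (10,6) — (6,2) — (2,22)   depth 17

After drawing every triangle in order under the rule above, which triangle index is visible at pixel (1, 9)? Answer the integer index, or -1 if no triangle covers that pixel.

T0:
  2·area = 28
  edge (6, 10)→(10, 14): d=(4,4) right/bottom  bias=-1
  edge (10, 14)→(6, 17): d=(-4,3) right/bottom  bias=-1
  edge (6, 17)→(6, 10): d=(0,-7) top-left  bias=+0
    (0,2)@(1, 5): e=[0,63,-35] → .  [on edge]
    (1,3)@(3, 7): e=[0,49,-21] → .  [on edge]
    (2,4)@(5, 9): e=[0,35,-7] → .  [on edge]
    (3,5)@(7, 11): e=[0,21,7] → .  [on edge]
    (3,6)@(7, 13): e=[8,13,7] → X
    (4,6)@(9, 13): e=[0,7,21] → .  [on edge]
    (3,7)@(7, 15): e=[16,5,7] → X
    (4,7)@(9, 15): e=[8,-1,21] → .
    (3,8)@(7, 17): e=[24,-3,7] → .
  covered (2 px):
    . . . . .
    . . . . .
    . . . . .
    . . . . .
    . . . . .
    . . . . .
    . . . X .
    . . . X .
    . . . . .
    . . . . .
    . . . . .
    . . . . .
T1:
  2·area = 50
  edge (5, 18)→(0, 24): d=(-5,6) right/bottom  bias=-1
  edge (0, 24)→(5, 8): d=(5,-16) top-left  bias=+0
  edge (5, 8)→(5, 18): d=(0,10) right/bottom  bias=-1
    (2,0)@(5, 1): e=[85,-35,0] → .  [on edge]
    (2,1)@(5, 3): e=[75,-25,0] → .  [on edge]
    (2,2)@(5, 5): e=[65,-15,0] → .  [on edge]
    (2,3)@(5, 7): e=[55,-5,0] → .  [on edge]
    (2,4)@(5, 9): e=[45,5,0] → .  [on edge]
    (2,5)@(5, 11): e=[35,15,0] → .  [on edge]
    (2,6)@(5, 13): e=[25,25,0] → .  [on edge]
    (1,7)@(3, 15): e=[27,3,20] → X
    (2,7)@(5, 15): e=[15,35,0] → .  [on edge]
    (1,8)@(3, 17): e=[17,13,20] → X
    (2,8)@(5, 17): e=[5,45,0] → .  [on edge]
    (1,9)@(3, 19): e=[7,23,20] → X
    (2,9)@(5, 19): e=[-5,55,0] → .  [on edge]
    (2,10)@(5, 21): e=[-15,65,0] → .  [on edge]
    (2,11)@(5, 23): e=[-25,75,0] → .  [on edge]
  covered (4 px):
    . . . . .
    . . . . .
    . . . . .
    . . . . .
    . . . . .
    . . . . .
    . . . . .
    . X . . .
    . X . . .
    . X . . .
    X . . . .
    . . . . .
T2:
  2·area = 62
  edge (4, 23)→(0, 16): d=(-4,-7) top-left  bias=+0
  edge (0, 16)→(2, 4): d=(2,-12) top-left  bias=+0
  edge (2, 4)→(4, 23): d=(2,19) right/bottom  bias=-1
    (0,5)@(1, 11): e=[27,2,33] → X
    (1,5)@(3, 11): e=[41,26,-5] → .
    (0,6)@(1, 13): e=[19,6,37] → X
    (1,6)@(3, 13): e=[33,30,-1] → .
    (0,7)@(1, 15): e=[11,10,41] → X
    (1,7)@(3, 15): e=[25,34,3] → X
    (2,7)@(5, 15): e=[39,58,-35] → .
    (0,8)@(1, 17): e=[3,14,45] → X
    (2,8)@(5, 17): e=[31,62,-31] → .
    (0,9)@(1, 19): e=[-5,18,49] → .
    (1,9)@(3, 19): e=[9,42,11] → X
    (2,9)@(5, 19): e=[23,66,-27] → .
  covered (8 px):
    . . . . .
    . . . . .
    . . . . .
    . . . . .
    . . . . .
    X . . . .
    X . . . .
    X X . . .
    X X . . .
    . X . . .
    . X . . .
    . . . . .
T3:
  2·area = 96  (B↔C swapped to make it positive)
  edge (10, 6)→(2, 22): d=(-8,16) right/bottom  bias=-1
  edge (2, 22)→(6, 2): d=(4,-20) top-left  bias=+0
  edge (6, 2)→(10, 6): d=(4,4) right/bottom  bias=-1
    (2,0)@(5, 1): e=[120,-24,0] → .  [on edge]
    (3,1)@(7, 3): e=[72,24,0] → .  [on edge]
    (3,2)@(7, 5): e=[56,32,8] → X
    (4,2)@(9, 5): e=[24,72,0] → .  [on edge]
    (2,3)@(5, 7): e=[72,0,24] → X  [on edge]
    (4,3)@(9, 7): e=[8,80,8] → X
    (2,4)@(5, 9): e=[56,8,32] → X
    (4,4)@(9, 9): e=[-8,88,16] → .
    (2,5)@(5, 11): e=[40,16,40] → X
    (4,5)@(9, 11): e=[-24,96,24] → .
    (2,6)@(5, 13): e=[24,24,48] → X
    (3,6)@(7, 13): e=[-8,64,40] → .
    (1,8)@(3, 17): e=[24,0,72] → X  [on edge]
  covered (12 px):
    . . . . .
    . . . . .
    . . . X .
    . . X X X
    . . X X .
    . . X X .
    . . X . .
    . . X . .
    . X . . .
    . X . . .
    . . . . .
    . . . . .

Z-buffer (winner per pixel, '.' = empty):
  . . . . .
  . . . . .
  . . . 3 .
  . . 3 3 3
  . . 3 3 .
  2 . 3 3 .
  2 . 3 0 .
  2 2 3 0 .
  2 3 . . .
  . 3 . . .
  1 2 . . .
  . . . . .

Final: 3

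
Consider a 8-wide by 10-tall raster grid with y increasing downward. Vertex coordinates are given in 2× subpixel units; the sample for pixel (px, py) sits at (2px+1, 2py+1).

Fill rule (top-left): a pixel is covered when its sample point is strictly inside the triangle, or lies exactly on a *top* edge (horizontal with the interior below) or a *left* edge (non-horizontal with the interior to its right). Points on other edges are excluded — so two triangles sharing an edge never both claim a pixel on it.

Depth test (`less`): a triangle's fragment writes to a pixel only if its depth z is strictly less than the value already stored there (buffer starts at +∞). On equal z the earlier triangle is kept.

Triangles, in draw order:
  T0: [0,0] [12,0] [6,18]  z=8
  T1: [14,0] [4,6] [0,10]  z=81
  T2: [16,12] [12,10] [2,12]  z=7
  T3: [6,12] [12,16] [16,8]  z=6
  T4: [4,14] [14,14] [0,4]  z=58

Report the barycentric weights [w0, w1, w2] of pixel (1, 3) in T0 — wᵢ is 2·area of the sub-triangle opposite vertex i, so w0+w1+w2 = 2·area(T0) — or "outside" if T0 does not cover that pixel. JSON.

T0:
  2·area = 216
  edge (0, 0)→(12, 0): d=(12,0) top-left  bias=+0
  edge (12, 0)→(6, 18): d=(-6,18) right/bottom  bias=-1
  edge (6, 18)→(0, 0): d=(-6,-18) top-left  bias=+0
    (0,0)@(1, 1): e=[12,192,12] → █
    (1,0)@(3, 1): e=[12,156,48] → █
    (2,0)@(5, 1): e=[12,120,84] → █
    (3,0)@(7, 1): e=[12,84,120] → █
    (4,0)@(9, 1): e=[12,48,156] → █
    (5,0)@(11, 1): e=[12,12,192] → █
    (6,0)@(13, 1): e=[12,-24,228] → ·
    (0,1)@(1, 3): e=[36,180,0] → █  [on edge]
    (5,1)@(11, 3): e=[36,0,180] → ·  [on edge]
    (0,2)@(1, 5): e=[60,168,-12] → ·
    (1,2)@(3, 5): e=[60,132,24] → █
    (5,2)@(11, 5): e=[60,-12,168] → ·
    (1,4)@(3, 9): e=[108,108,0] → █  [on edge]
    (4,4)@(9, 9): e=[108,0,108] → ·  [on edge]
    (2,7)@(5, 15): e=[180,36,0] → █  [on edge]
    (3,7)@(7, 15): e=[180,0,36] → ·  [on edge]
  covered (27 px):
    █ █ █ █ █ █ · ·
    █ █ █ █ █ · · ·
    · █ █ █ █ · · ·
    · █ █ █ █ · · ·
    · █ █ █ · · · ·
    · · █ █ · · · ·
    · · █ █ · · · ·
    · · █ · · · · ·
    · · · · · · · ·
    · · · · · · · ·
T1:
  2·area = 16  (B↔C swapped to make it positive)
  edge (14, 0)→(0, 10): d=(-14,10) right/bottom  bias=-1
  edge (0, 10)→(4, 6): d=(4,-4) top-left  bias=+0
  edge (4, 6)→(14, 0): d=(10,-6) top-left  bias=+0
    (4,0)@(9, 1): e=[36,0,-20] → ·  [on edge]
    (3,1)@(7, 3): e=[28,0,-12] → ·  [on edge]
    (4,1)@(9, 3): e=[8,8,0] → █  [on edge]
    (5,1)@(11, 3): e=[-12,16,12] → ·
    (2,2)@(5, 5): e=[20,0,-4] → ·  [on edge]
    (3,2)@(7, 5): e=[0,8,8] → ·  [on edge]
    (4,2)@(9, 5): e=[-20,16,20] → ·
    (1,3)@(3, 7): e=[12,0,4] → █  [on edge]
    (2,3)@(5, 7): e=[-8,8,16] → ·
    (0,4)@(1, 9): e=[4,0,12] → █  [on edge]
    (1,4)@(3, 9): e=[-16,8,24] → ·
    (0,5)@(1, 11): e=[-24,8,32] → ·
  covered (3 px):
    · · · · · · · ·
    · · · · █ · · ·
    · · · · · · · ·
    · █ · · · · · ·
    █ · · · · · · ·
    · · · · · · · ·
    · · · · · · · ·
    · · · · · · · ·
    · · · · · · · ·
    · · · · · · · ·
T2:
  2·area = 28  (B↔C swapped to make it positive)
  edge (16, 12)→(2, 12): d=(-14,0) right/bottom  bias=-1
  edge (2, 12)→(12, 10): d=(10,-2) top-left  bias=+0
  edge (12, 10)→(16, 12): d=(4,2) right/bottom  bias=-1
    (3,5)@(7, 11): e=[14,0,14] → █  [on edge]
    (4,5)@(9, 11): e=[14,4,10] → █
    (5,5)@(11, 11): e=[14,8,6] → █
    (6,5)@(13, 11): e=[14,12,2] → █
    (7,5)@(15, 11): e=[14,16,-2] → ·
    (3,6)@(7, 13): e=[-14,20,22] → ·
    (4,6)@(9, 13): e=[-14,24,18] → ·
    (5,6)@(11, 13): e=[-14,28,14] → ·
    (6,6)@(13, 13): e=[-14,32,10] → ·
  covered (4 px):
    · · · · · · · ·
    · · · · · · · ·
    · · · · · · · ·
    · · · · · · · ·
    · · · · · · · ·
    · · · █ █ █ █ ·
    · · · · · · · ·
    · · · · · · · ·
    · · · · · · · ·
    · · · · · · · ·
T3:
  2·area = 64  (B↔C swapped to make it positive)
  edge (6, 12)→(16, 8): d=(10,-4) top-left  bias=+0
  edge (16, 8)→(12, 16): d=(-4,8) right/bottom  bias=-1
  edge (12, 16)→(6, 12): d=(-6,-4) top-left  bias=+0
    (7,4)@(15, 9): e=[6,4,54] → █
    (4,5)@(9, 11): e=[2,44,18] → █
    (5,5)@(11, 11): e=[10,28,26] → █
    (6,5)@(13, 11): e=[18,12,34] → █
    (7,5)@(15, 11): e=[26,-4,42] → ·
    (4,6)@(9, 13): e=[22,36,6] → █
    (7,6)@(15, 13): e=[46,-12,30] → ·
    (4,7)@(9, 15): e=[42,28,-6] → ·
    (5,7)@(11, 15): e=[50,12,2] → █
    (6,7)@(13, 15): e=[58,-4,10] → ·
    (5,8)@(11, 17): e=[70,4,-10] → ·
  covered (8 px):
    · · · · · · · ·
    · · · · · · · ·
    · · · · · · · ·
    · · · · · · · ·
    · · · · · · · █
    · · · · █ █ █ ·
    · · · · █ █ █ ·
    · · · · · █ · ·
    · · · · · · · ·
    · · · · · · · ·
T4:
  2·area = 100  (B↔C swapped to make it positive)
  edge (4, 14)→(0, 4): d=(-4,-10) top-left  bias=+0
  edge (0, 4)→(14, 14): d=(14,10) right/bottom  bias=-1
  edge (14, 14)→(4, 14): d=(-10,0) right/bottom  bias=-1
    (0,2)@(1, 5): e=[6,4,90] → █
    (1,2)@(3, 5): e=[26,-16,90] → ·
    (0,3)@(1, 7): e=[-2,32,70] → ·
    (1,3)@(3, 7): e=[18,12,70] → █
    (2,3)@(5, 7): e=[38,-8,70] → ·
    (1,4)@(3, 9): e=[10,40,50] → █
    (2,4)@(5, 9): e=[30,20,50] → █
    (3,4)@(7, 9): e=[50,0,50] → ·  [on edge]
    (1,5)@(3, 11): e=[2,68,30] → █
    (3,5)@(7, 11): e=[42,28,30] → █
    (4,5)@(9, 11): e=[62,8,30] → █
    (5,5)@(11, 11): e=[82,-12,30] → ·
  covered (12 px):
    · · · · · · · ·
    · · · · · · · ·
    █ · · · · · · ·
    · █ · · · · · ·
    · █ █ · · · · ·
    · █ █ █ █ · · ·
    · · █ █ █ █ · ·
    · · · · · · · ·
    · · · · · · · ·
    · · · · · · · ·

Answer: [120,12,84]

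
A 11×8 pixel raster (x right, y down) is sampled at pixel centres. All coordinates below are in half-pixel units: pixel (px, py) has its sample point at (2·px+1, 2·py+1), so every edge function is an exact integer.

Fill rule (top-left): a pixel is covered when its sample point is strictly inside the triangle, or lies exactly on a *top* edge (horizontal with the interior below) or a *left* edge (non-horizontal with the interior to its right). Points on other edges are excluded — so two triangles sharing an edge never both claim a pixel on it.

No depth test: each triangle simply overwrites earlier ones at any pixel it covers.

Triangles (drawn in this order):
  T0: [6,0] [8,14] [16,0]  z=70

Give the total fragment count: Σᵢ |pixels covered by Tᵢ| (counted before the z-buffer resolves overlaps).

T0:
  2·area = 140  (B↔C swapped to make it positive)
  edge (6, 0)→(16, 0): d=(10,0) top-left  bias=+0
  edge (16, 0)→(8, 14): d=(-8,14) right/bottom  bias=-1
  edge (8, 14)→(6, 0): d=(-2,-14) top-left  bias=+0
    (3,0)@(7, 1): e=[10,118,12] → X
    (4,0)@(9, 1): e=[10,90,40] → X
    (5,0)@(11, 1): e=[10,62,68] → X
    (6,0)@(13, 1): e=[10,34,96] → X
    (7,0)@(15, 1): e=[10,6,124] → X
    (8,0)@(17, 1): e=[10,-22,152] → .
    (3,1)@(7, 3): e=[30,102,8] → X
    (7,1)@(15, 3): e=[30,-10,120] → .
    (3,2)@(7, 5): e=[50,86,4] → X
    (7,2)@(15, 5): e=[50,-26,116] → .
    (3,3)@(7, 7): e=[70,70,0] → X  [on edge]
    (6,3)@(13, 7): e=[70,-14,84] → .
  covered (18 px):
    . . . X X X X X . . .
    . . . X X X X . . . .
    . . . X X X X . . . .
    . . . X X X . . . . .
    . . . . X . . . . . .
    . . . . X . . . . . .
    . . . . . . . . . . .
    . . . . . . . . . . .

Final: 18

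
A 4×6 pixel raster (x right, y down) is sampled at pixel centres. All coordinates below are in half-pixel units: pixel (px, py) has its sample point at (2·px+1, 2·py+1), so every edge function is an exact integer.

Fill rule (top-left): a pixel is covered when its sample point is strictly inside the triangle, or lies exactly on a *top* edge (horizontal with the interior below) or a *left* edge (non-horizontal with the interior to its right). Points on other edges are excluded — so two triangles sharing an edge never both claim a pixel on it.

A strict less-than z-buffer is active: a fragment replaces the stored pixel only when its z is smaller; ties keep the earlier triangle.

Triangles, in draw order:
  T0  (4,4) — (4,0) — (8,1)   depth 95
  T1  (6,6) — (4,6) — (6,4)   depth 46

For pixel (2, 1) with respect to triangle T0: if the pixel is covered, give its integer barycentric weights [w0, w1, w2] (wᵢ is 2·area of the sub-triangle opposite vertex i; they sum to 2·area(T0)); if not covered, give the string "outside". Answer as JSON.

T0:
  2·area = 16
  edge (4, 4)→(4, 0): d=(0,-4) top-left  bias=+0
  edge (4, 0)→(8, 1): d=(4,1) right/bottom  bias=-1
  edge (8, 1)→(4, 4): d=(-4,3) right/bottom  bias=-1
    (2,0)@(5, 1): e=[4,3,9] → █
    (3,0)@(7, 1): e=[12,1,3] → █
    (2,1)@(5, 3): e=[4,11,1] → █
    (3,1)@(7, 3): e=[12,9,-5] → ·
    (2,2)@(5, 5): e=[4,19,-7] → ·
  covered (3 px):
    · · █ █
    · · █ ·
    · · · ·
    · · · ·
    · · · ·
    · · · ·
T1:
  2·area = 4
  edge (6, 6)→(4, 6): d=(-2,0) right/bottom  bias=-1
  edge (4, 6)→(6, 4): d=(2,-2) top-left  bias=+0
  edge (6, 4)→(6, 6): d=(0,2) right/bottom  bias=-1
    (3,1)@(7, 3): e=[6,0,-2] → ·  [on edge]
    (2,2)@(5, 5): e=[2,0,2] → █  [on edge]
    (3,2)@(7, 5): e=[2,4,-2] → ·
    (1,3)@(3, 7): e=[-2,0,6] → ·  [on edge]
    (2,3)@(5, 7): e=[-2,4,2] → ·
    (0,4)@(1, 9): e=[-6,0,10] → ·  [on edge]
  covered (1 px):
    · · · ·
    · · · ·
    · · █ ·
    · · · ·
    · · · ·
    · · · ·

Result: [11,1,4]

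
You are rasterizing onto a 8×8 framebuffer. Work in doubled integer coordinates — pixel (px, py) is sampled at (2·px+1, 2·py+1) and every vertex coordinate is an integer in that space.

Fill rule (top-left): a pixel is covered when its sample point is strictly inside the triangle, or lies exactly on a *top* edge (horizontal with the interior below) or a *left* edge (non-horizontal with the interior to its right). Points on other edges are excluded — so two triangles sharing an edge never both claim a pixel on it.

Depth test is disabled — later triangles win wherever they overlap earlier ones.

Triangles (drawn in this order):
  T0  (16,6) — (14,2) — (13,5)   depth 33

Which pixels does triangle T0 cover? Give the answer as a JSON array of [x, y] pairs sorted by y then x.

T0:
  2·area = 10  (B↔C swapped to make it positive)
  edge (16, 6)→(13, 5): d=(-3,-1) top-left  bias=+0
  edge (13, 5)→(14, 2): d=(1,-3) top-left  bias=+0
  edge (14, 2)→(16, 6): d=(2,4) right/bottom  bias=-1
    (0,0)@(1, 1): e=[0,-40,50] → .  [on edge]
    (3,1)@(7, 3): e=[0,-20,30] → .  [on edge]
    (6,2)@(13, 5): e=[0,0,10] → X  [on edge]
    (7,2)@(15, 5): e=[2,6,2] → X
    (6,3)@(13, 7): e=[-6,2,14] → .
    (7,3)@(15, 7): e=[-4,8,6] → .
    (5,5)@(11, 11): e=[-20,0,30] → .  [on edge]
  covered (2 px):
    . . . . . . . .
    . . . . . . . .
    . . . . . . X X
    . . . . . . . .
    . . . . . . . .
    . . . . . . . .
    . . . . . . . .
    . . . . . . . .

Result: [[6,2],[7,2]]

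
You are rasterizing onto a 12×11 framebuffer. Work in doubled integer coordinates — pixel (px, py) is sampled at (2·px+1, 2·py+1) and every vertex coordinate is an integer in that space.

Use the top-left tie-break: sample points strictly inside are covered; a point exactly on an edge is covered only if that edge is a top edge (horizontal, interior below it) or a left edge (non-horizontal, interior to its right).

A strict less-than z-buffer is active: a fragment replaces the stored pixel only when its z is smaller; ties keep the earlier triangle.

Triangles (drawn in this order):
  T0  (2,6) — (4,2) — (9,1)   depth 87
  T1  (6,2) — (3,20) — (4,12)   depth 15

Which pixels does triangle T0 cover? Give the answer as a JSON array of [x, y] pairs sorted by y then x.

T0:
  2·area = 18
  edge (2, 6)→(4, 2): d=(2,-4) top-left  bias=+0
  edge (4, 2)→(9, 1): d=(5,-1) top-left  bias=+0
  edge (9, 1)→(2, 6): d=(-7,5) right/bottom  bias=-1
    (4,0)@(9, 1): e=[18,0,0] → ·  [on edge]
    (2,1)@(5, 3): e=[6,6,6] → #
    (3,1)@(7, 3): e=[14,8,-4] → ·
    (1,2)@(3, 5): e=[2,14,2] → #
    (2,2)@(5, 5): e=[10,16,-8] → ·
    (1,3)@(3, 7): e=[6,24,-12] → ·
  covered (2 px):
    · · · · · · · · · · · ·
    · · # · · · · · · · · ·
    · # · · · · · · · · · ·
    · · · · · · · · · · · ·
    · · · · · · · · · · · ·
    · · · · · · · · · · · ·
    · · · · · · · · · · · ·
    · · · · · · · · · · · ·
    · · · · · · · · · · · ·
    · · · · · · · · · · · ·
    · · · · · · · · · · · ·
T1:
  2·area = 6
  edge (6, 2)→(3, 20): d=(-3,18) right/bottom  bias=-1
  edge (3, 20)→(4, 12): d=(1,-8) top-left  bias=+0
  edge (4, 12)→(6, 2): d=(2,-10) top-left  bias=+0
    (2,3)@(5, 7): e=[3,3,0] → #  [on edge]
    (3,3)@(7, 7): e=[-33,19,20] → ·
    (2,4)@(5, 9): e=[-3,5,4] → ·
    (1,8)@(3, 17): e=[9,-3,0] → ·  [on edge]
  covered (1 px):
    · · · · · · · · · · · ·
    · · · · · · · · · · · ·
    · · · · · · · · · · · ·
    · · # · · · · · · · · ·
    · · · · · · · · · · · ·
    · · · · · · · · · · · ·
    · · · · · · · · · · · ·
    · · · · · · · · · · · ·
    · · · · · · · · · · · ·
    · · · · · · · · · · · ·
    · · · · · · · · · · · ·

Final: [[2,1],[1,2]]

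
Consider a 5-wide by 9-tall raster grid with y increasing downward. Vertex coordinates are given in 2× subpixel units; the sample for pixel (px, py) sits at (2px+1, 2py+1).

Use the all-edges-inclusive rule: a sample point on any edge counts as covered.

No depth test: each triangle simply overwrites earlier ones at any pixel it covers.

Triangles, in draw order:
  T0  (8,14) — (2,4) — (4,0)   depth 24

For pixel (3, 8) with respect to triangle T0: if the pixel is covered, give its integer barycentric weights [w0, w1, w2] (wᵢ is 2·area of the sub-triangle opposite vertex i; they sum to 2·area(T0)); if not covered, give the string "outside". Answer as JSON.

T0:
  2·area = 44
  edge (8, 14)→(2, 4): d=(-6,-10) inclusive
  edge (2, 4)→(4, 0): d=(2,-4) inclusive
  edge (4, 0)→(8, 14): d=(4,14) inclusive
    (1,1)@(3, 3): e=[16,2,26] → █
    (2,1)@(5, 3): e=[36,10,-2] → ·
    (1,2)@(3, 5): e=[4,6,34] → █
    (2,2)@(5, 5): e=[24,14,6] → █
    (3,2)@(7, 5): e=[44,22,-22] → ·
    (1,3)@(3, 7): e=[-8,10,42] → ·
    (2,3)@(5, 7): e=[12,18,14] → █
    (3,3)@(7, 7): e=[32,26,-14] → ·
    (2,4)@(5, 9): e=[0,22,22] → █  [on edge]
    (3,4)@(7, 9): e=[20,30,-6] → ·
    (2,5)@(5, 11): e=[-12,26,30] → ·
    (3,5)@(7, 11): e=[8,34,2] → █
  covered (6 px):
    · · · · ·
    · █ · · ·
    · █ █ · ·
    · · █ · ·
    · · █ · ·
    · · · █ ·
    · · · · ·
    · · · · ·
    · · · · ·

Final: "outside"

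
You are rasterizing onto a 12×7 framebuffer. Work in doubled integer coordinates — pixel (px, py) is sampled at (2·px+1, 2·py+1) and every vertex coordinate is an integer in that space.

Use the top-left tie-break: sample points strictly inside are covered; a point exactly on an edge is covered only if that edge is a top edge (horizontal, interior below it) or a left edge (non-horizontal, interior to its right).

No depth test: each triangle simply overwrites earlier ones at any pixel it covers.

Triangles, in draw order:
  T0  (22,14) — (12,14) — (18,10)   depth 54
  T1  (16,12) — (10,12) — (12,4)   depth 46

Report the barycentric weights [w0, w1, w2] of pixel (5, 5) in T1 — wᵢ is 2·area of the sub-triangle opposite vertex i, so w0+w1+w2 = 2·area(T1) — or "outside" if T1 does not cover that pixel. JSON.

T0:
  2·area = 40
  edge (22, 14)→(12, 14): d=(-10,0) right/bottom  bias=-1
  edge (12, 14)→(18, 10): d=(6,-4) top-left  bias=+0
  edge (18, 10)→(22, 14): d=(4,4) right/bottom  bias=-1
    (4,0)@(9, 1): e=[130,-90,0] → .  [on edge]
    (5,1)@(11, 3): e=[110,-70,0] → .  [on edge]
    (6,2)@(13, 5): e=[90,-50,0] → .  [on edge]
    (7,3)@(15, 7): e=[70,-30,0] → .  [on edge]
    (8,4)@(17, 9): e=[50,-10,0] → .  [on edge]
    (8,5)@(17, 11): e=[30,2,8] → X
    (9,5)@(19, 11): e=[30,10,0] → .  [on edge]
    (7,6)@(15, 13): e=[10,6,24] → X
    (9,6)@(19, 13): e=[10,22,8] → X
    (10,6)@(21, 13): e=[10,30,0] → .  [on edge]
  covered (4 px):
    . . . . . . . . . . . .
    . . . . . . . . . . . .
    . . . . . . . . . . . .
    . . . . . . . . . . . .
    . . . . . . . . . . . .
    . . . . . . . . X . . .
    . . . . . . . X X X . .
T1:
  2·area = 48
  edge (16, 12)→(10, 12): d=(-6,0) right/bottom  bias=-1
  edge (10, 12)→(12, 4): d=(2,-8) top-left  bias=+0
  edge (12, 4)→(16, 12): d=(4,8) right/bottom  bias=-1
    (6,3)@(13, 7): e=[30,14,4] → X
    (7,3)@(15, 7): e=[30,30,-12] → .
    (5,4)@(11, 9): e=[18,2,28] → X
    (7,4)@(15, 9): e=[18,34,-4] → .
    (5,5)@(11, 11): e=[6,6,36] → X
    (7,5)@(15, 11): e=[6,38,4] → X
    (8,5)@(17, 11): e=[6,54,-12] → .
    (5,6)@(11, 13): e=[-6,10,44] → .
    (6,6)@(13, 13): e=[-6,26,28] → .
    (7,6)@(15, 13): e=[-6,42,12] → .
  covered (6 px):
    . . . . . . . . . . . .
    . . . . . . . . . . . .
    . . . . . . . . . . . .
    . . . . . . X . . . . .
    . . . . . X X . . . . .
    . . . . . X X X . . . .
    . . . . . . . . . . . .

Final: [6,36,6]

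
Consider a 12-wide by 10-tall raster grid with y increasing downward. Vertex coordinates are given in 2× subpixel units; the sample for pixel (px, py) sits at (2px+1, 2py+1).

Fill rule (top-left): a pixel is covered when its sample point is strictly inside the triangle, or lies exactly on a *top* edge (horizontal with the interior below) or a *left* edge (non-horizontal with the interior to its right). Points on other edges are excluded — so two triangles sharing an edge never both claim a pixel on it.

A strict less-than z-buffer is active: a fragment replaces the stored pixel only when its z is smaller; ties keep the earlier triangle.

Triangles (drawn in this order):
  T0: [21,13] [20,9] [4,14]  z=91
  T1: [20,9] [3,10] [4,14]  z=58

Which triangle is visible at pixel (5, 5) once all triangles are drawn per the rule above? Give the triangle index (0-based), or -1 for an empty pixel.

T0:
  2·area = 69  (B↔C swapped to make it positive)
  edge (21, 13)→(4, 14): d=(-17,1) right/bottom  bias=-1
  edge (4, 14)→(20, 9): d=(16,-5) top-left  bias=+0
  edge (20, 9)→(21, 13): d=(1,4) right/bottom  bias=-1
    (9,2)@(19, 5): e=[138,-69,0] → ·  [on edge]
    (7,5)@(15, 11): e=[40,7,22] → █
    (8,5)@(17, 11): e=[38,17,14] → █
    (9,5)@(19, 11): e=[36,27,6] → █
    (10,5)@(21, 11): e=[34,37,-2] → ·
    (4,6)@(9, 13): e=[12,9,48] → █
    (5,6)@(11, 13): e=[10,19,40] → █
    (6,6)@(13, 13): e=[8,29,32] → █
    (10,6)@(21, 13): e=[0,69,0] → ·  [on edge]
    (4,7)@(9, 15): e=[-22,41,50] → ·
    (5,7)@(11, 15): e=[-24,51,42] → ·
    (6,7)@(13, 15): e=[-26,61,34] → ·
  covered (9 px):
    · · · · · · · · · · · ·
    · · · · · · · · · · · ·
    · · · · · · · · · · · ·
    · · · · · · · · · · · ·
    · · · · · · · · · · · ·
    · · · · · · · █ █ █ · ·
    · · · · █ █ █ █ █ █ · ·
    · · · · · · · · · · · ·
    · · · · · · · · · · · ·
    · · · · · · · · · · · ·
T1:
  2·area = 69  (B↔C swapped to make it positive)
  edge (20, 9)→(4, 14): d=(-16,5) right/bottom  bias=-1
  edge (4, 14)→(3, 10): d=(-1,-4) top-left  bias=+0
  edge (3, 10)→(20, 9): d=(17,-1) top-left  bias=+0
    (2,5)@(5, 11): e=[43,7,19] → █
    (3,5)@(7, 11): e=[33,15,21] → █
    (4,5)@(9, 11): e=[23,23,23] → █
    (5,5)@(11, 11): e=[13,31,25] → █
    (6,5)@(13, 11): e=[3,39,27] → █
    (7,5)@(15, 11): e=[-7,47,29] → ·
    (2,6)@(5, 13): e=[11,5,53] → █
    (4,6)@(9, 13): e=[-9,21,57] → ·
    (5,6)@(11, 13): e=[-19,29,59] → ·
    (6,6)@(13, 13): e=[-29,37,61] → ·
    (2,7)@(5, 15): e=[-21,3,87] → ·
    (3,7)@(7, 15): e=[-31,11,89] → ·
  covered (7 px):
    · · · · · · · · · · · ·
    · · · · · · · · · · · ·
    · · · · · · · · · · · ·
    · · · · · · · · · · · ·
    · · · · · · · · · · · ·
    · · █ █ █ █ █ · · · · ·
    · · █ █ · · · · · · · ·
    · · · · · · · · · · · ·
    · · · · · · · · · · · ·
    · · · · · · · · · · · ·

Z-buffer (winner per pixel, '.' = empty):
  . . . . . . . . . . . .
  . . . . . . . . . . . .
  . . . . . . . . . . . .
  . . . . . . . . . . . .
  . . . . . . . . . . . .
  . . 1 1 1 1 1 0 0 0 . .
  . . 1 1 0 0 0 0 0 0 . .
  . . . . . . . . . . . .
  . . . . . . . . . . . .
  . . . . . . . . . . . .

Answer: 1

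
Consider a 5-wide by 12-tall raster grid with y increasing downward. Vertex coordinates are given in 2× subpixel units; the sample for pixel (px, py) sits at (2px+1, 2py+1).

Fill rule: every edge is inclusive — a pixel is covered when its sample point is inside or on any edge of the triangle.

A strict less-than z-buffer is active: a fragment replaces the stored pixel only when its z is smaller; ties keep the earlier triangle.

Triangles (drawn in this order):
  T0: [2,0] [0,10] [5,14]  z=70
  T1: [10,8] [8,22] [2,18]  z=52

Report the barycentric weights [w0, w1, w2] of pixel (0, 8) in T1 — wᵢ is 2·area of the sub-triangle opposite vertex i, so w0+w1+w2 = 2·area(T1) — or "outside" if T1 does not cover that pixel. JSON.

T0:
  2·area = 58  (B↔C swapped to make it positive)
  edge (2, 0)→(5, 14): d=(3,14) inclusive
  edge (5, 14)→(0, 10): d=(-5,-4) inclusive
  edge (0, 10)→(2, 0): d=(2,-10) inclusive
    (0,2)@(1, 5): e=[29,29,0] → █  [on edge]
    (1,2)@(3, 5): e=[1,37,20] → █
    (2,2)@(5, 5): e=[-27,45,40] → ·
    (0,3)@(1, 7): e=[35,19,4] → █
    (2,3)@(5, 7): e=[-21,35,44] → ·
    (0,4)@(1, 9): e=[41,9,8] → █
    (2,4)@(5, 9): e=[-15,25,48] → ·
    (0,5)@(1, 11): e=[47,-1,12] → ·
    (1,5)@(3, 11): e=[19,7,32] → █
    (2,5)@(5, 11): e=[-9,15,52] → ·
    (1,6)@(3, 13): e=[25,-3,36] → ·
  covered (7 px):
    · · · · ·
    · · · · ·
    █ █ · · ·
    █ █ · · ·
    █ █ · · ·
    · █ · · ·
    · · · · ·
    · · · · ·
    · · · · ·
    · · · · ·
    · · · · ·
    · · · · ·
T1:
  2·area = 92
  edge (10, 8)→(8, 22): d=(-2,14) inclusive
  edge (8, 22)→(2, 18): d=(-6,-4) inclusive
  edge (2, 18)→(10, 8): d=(8,-10) inclusive
    (4,5)@(9, 11): e=[8,70,14] → █
    (3,6)@(7, 13): e=[32,50,10] → █
    (2,7)@(5, 15): e=[56,30,6] → █
    (4,7)@(9, 15): e=[0,46,46] → █  [on edge]
    (1,8)@(3, 17): e=[80,10,2] → █
    (4,8)@(9, 17): e=[-4,34,62] → ·
    (1,9)@(3, 19): e=[76,-2,18] → ·
    (2,9)@(5, 19): e=[48,6,38] → █
    (4,9)@(9, 19): e=[-8,22,78] → ·
    (2,10)@(5, 21): e=[44,-6,54] → ·
    (3,10)@(7, 21): e=[16,2,74] → █
    (4,10)@(9, 21): e=[-12,10,94] → ·
  covered (12 px):
    · · · · ·
    · · · · ·
    · · · · ·
    · · · · ·
    · · · · ·
    · · · · █
    · · · █ █
    · · █ █ █
    · █ █ █ ·
    · · █ █ ·
    · · · █ ·
    · · · · ·

Answer: "outside"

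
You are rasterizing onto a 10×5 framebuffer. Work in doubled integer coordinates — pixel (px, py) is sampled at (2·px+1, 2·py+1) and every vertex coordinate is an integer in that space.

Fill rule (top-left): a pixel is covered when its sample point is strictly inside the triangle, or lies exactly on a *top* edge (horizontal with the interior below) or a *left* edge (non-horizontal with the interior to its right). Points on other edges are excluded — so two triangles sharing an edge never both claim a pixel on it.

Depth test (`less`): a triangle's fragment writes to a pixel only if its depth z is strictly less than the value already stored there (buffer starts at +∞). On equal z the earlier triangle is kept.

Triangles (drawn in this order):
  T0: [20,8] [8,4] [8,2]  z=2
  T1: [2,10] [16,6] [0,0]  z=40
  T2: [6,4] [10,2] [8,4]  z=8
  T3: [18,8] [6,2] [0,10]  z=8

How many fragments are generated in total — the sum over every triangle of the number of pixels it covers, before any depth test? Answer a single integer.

T0:
  2·area = 24
  edge (20, 8)→(8, 4): d=(-12,-4) top-left  bias=+0
  edge (8, 4)→(8, 2): d=(0,-2) top-left  bias=+0
  edge (8, 2)→(20, 8): d=(12,6) right/bottom  bias=-1
    (2,1)@(5, 3): e=[0,-6,30] → ·  [on edge]
    (4,1)@(9, 3): e=[16,2,6] → █
    (5,1)@(11, 3): e=[24,6,-6] → ·
    (4,2)@(9, 5): e=[-8,2,30] → ·
    (5,2)@(11, 5): e=[0,6,18] → █  [on edge]
    (6,2)@(13, 5): e=[8,10,6] → █
    (7,2)@(15, 5): e=[16,14,-6] → ·
    (5,3)@(11, 7): e=[-24,6,42] → ·
    (6,3)@(13, 7): e=[-16,10,30] → ·
    (8,3)@(17, 7): e=[0,18,6] → █  [on edge]
    (9,3)@(19, 7): e=[8,22,-6] → ·
    (8,4)@(17, 9): e=[-24,18,30] → ·
  covered (4 px):
    · · · · · · · · · ·
    · · · · █ · · · · ·
    · · · · · █ █ · · ·
    · · · · · · · · █ ·
    · · · · · · · · · ·
T1:
  2·area = 148  (B↔C swapped to make it positive)
  edge (2, 10)→(0, 0): d=(-2,-10) top-left  bias=+0
  edge (0, 0)→(16, 6): d=(16,6) right/bottom  bias=-1
  edge (16, 6)→(2, 10): d=(-14,4) right/bottom  bias=-1
    (0,0)@(1, 1): e=[8,10,130] → █
    (1,0)@(3, 1): e=[28,-2,122] → ·
    (0,1)@(1, 3): e=[4,42,102] → █
    (1,1)@(3, 3): e=[24,30,94] → █
    (2,1)@(5, 3): e=[44,18,86] → █
    (3,1)@(7, 3): e=[64,6,78] → █
    (4,1)@(9, 3): e=[84,-6,70] → ·
    (0,2)@(1, 5): e=[0,74,74] → █  [on edge]
    (4,2)@(9, 5): e=[80,26,42] → █
    (5,2)@(11, 5): e=[100,14,34] → █
    (6,2)@(13, 5): e=[120,2,26] → █
    (7,2)@(15, 5): e=[140,-10,18] → ·
  covered (19 px):
    █ · · · · · · · · ·
    █ █ █ █ · · · · · ·
    █ █ █ █ █ █ █ · · ·
    · █ █ █ █ █ · · · ·
    · █ █ · · · · · · ·
T2:
  2·area = 4
  edge (6, 4)→(10, 2): d=(4,-2) top-left  bias=+0
  edge (10, 2)→(8, 4): d=(-2,2) right/bottom  bias=-1
  edge (8, 4)→(6, 4): d=(-2,0) right/bottom  bias=-1
    (5,0)@(11, 1): e=[-2,0,6] → ·  [on edge]
    (4,1)@(9, 3): e=[2,0,2] → ·  [on edge]
    (3,2)@(7, 5): e=[6,0,-2] → ·  [on edge]
    (2,3)@(5, 7): e=[10,0,-6] → ·  [on edge]
    (1,4)@(3, 9): e=[14,0,-10] → ·  [on edge]
  covered (0 px):
    · · · · · · · · · ·
    · · · · · · · · · ·
    · · · · · · · · · ·
    · · · · · · · · · ·
    · · · · · · · · · ·
T3:
  2·area = 132  (B↔C swapped to make it positive)
  edge (18, 8)→(0, 10): d=(-18,2) right/bottom  bias=-1
  edge (0, 10)→(6, 2): d=(6,-8) top-left  bias=+0
  edge (6, 2)→(18, 8): d=(12,6) right/bottom  bias=-1
    (3,1)@(7, 3): e=[112,14,6] → █
    (4,1)@(9, 3): e=[108,30,-6] → ·
    (2,2)@(5, 5): e=[80,10,42] → █
    (4,2)@(9, 5): e=[72,42,18] → █
    (5,2)@(11, 5): e=[68,58,6] → █
    (6,2)@(13, 5): e=[64,74,-6] → ·
    (1,3)@(3, 7): e=[48,6,78] → █
    (6,3)@(13, 7): e=[28,86,18] → █
    (7,3)@(15, 7): e=[24,102,6] → █
    (8,3)@(17, 7): e=[20,118,-6] → ·
    (0,4)@(1, 9): e=[16,2,114] → █
    (4,4)@(9, 9): e=[0,66,66] → ·  [on edge]
  covered (16 px):
    · · · · · · · · · ·
    · · · █ · · · · · ·
    · · █ █ █ █ · · · ·
    · █ █ █ █ █ █ █ · ·
    █ █ █ █ · · · · · ·

Result: 39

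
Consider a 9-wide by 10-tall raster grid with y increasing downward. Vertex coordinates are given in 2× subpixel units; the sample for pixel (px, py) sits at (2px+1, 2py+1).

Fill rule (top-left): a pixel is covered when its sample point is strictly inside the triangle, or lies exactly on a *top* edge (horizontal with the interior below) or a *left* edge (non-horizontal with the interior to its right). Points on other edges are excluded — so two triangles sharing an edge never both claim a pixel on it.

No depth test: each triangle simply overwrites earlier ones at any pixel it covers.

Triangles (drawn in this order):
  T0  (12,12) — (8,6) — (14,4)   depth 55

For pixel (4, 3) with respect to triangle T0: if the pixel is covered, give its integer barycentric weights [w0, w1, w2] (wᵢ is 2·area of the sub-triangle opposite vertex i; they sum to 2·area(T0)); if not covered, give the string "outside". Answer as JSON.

T0:
  2·area = 44
  edge (12, 12)→(8, 6): d=(-4,-6) top-left  bias=+0
  edge (8, 6)→(14, 4): d=(6,-2) top-left  bias=+0
  edge (14, 4)→(12, 12): d=(-2,8) right/bottom  bias=-1
    (8,1)@(17, 3): e=[66,0,-22] → ·  [on edge]
    (5,2)@(11, 5): e=[22,0,22] → █  [on edge]
    (6,2)@(13, 5): e=[34,4,6] → █
    (7,2)@(15, 5): e=[46,8,-10] → ·
    (2,3)@(5, 7): e=[-22,0,66] → ·  [on edge]
    (4,3)@(9, 7): e=[2,8,34] → █
    (7,3)@(15, 7): e=[38,20,-14] → ·
    (4,4)@(9, 9): e=[-6,20,30] → ·
    (5,4)@(11, 9): e=[6,24,14] → █
    (6,4)@(13, 9): e=[18,28,-2] → ·
    (5,5)@(11, 11): e=[-2,36,10] → ·
  covered (6 px):
    · · · · · · · · ·
    · · · · · · · · ·
    · · · · · █ █ · ·
    · · · · █ █ █ · ·
    · · · · · █ · · ·
    · · · · · · · · ·
    · · · · · · · · ·
    · · · · · · · · ·
    · · · · · · · · ·
    · · · · · · · · ·

Result: [8,34,2]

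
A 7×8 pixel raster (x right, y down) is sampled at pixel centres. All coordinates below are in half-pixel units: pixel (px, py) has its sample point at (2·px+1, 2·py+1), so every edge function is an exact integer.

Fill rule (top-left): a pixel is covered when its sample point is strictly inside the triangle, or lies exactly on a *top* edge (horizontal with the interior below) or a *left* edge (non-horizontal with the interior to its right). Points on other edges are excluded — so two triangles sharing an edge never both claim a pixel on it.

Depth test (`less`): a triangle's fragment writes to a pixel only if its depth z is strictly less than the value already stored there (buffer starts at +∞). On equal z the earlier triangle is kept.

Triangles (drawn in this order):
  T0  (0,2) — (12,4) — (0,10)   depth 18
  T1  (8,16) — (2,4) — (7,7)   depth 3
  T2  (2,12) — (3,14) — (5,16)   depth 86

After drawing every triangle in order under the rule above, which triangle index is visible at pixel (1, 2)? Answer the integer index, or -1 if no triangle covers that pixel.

T0:
  2·area = 96
  edge (0, 2)→(12, 4): d=(12,2) right/bottom  bias=-1
  edge (12, 4)→(0, 10): d=(-12,6) right/bottom  bias=-1
  edge (0, 10)→(0, 2): d=(0,-8) top-left  bias=+0
    (0,1)@(1, 3): e=[10,78,8] → #
    (1,1)@(3, 3): e=[6,66,24] → #
    (2,1)@(5, 3): e=[2,54,40] → #
    (3,1)@(7, 3): e=[-2,42,56] → ·
    (0,2)@(1, 5): e=[34,54,8] → #
    (3,2)@(7, 5): e=[22,18,56] → #
    (4,2)@(9, 5): e=[18,6,72] → #
    (5,2)@(11, 5): e=[14,-6,88] → ·
    (0,3)@(1, 7): e=[58,30,8] → #
    (3,3)@(7, 7): e=[46,-6,56] → ·
    (4,3)@(9, 7): e=[42,-18,72] → ·
    (0,4)@(1, 9): e=[82,6,8] → #
  covered (12 px):
    · · · · · · ·
    # # # · · · ·
    # # # # # · ·
    # # # · · · ·
    # · · · · · ·
    · · · · · · ·
    · · · · · · ·
    · · · · · · ·
T1:
  2·area = 42
  edge (8, 16)→(2, 4): d=(-6,-12) top-left  bias=+0
  edge (2, 4)→(7, 7): d=(5,3) right/bottom  bias=-1
  edge (7, 7)→(8, 16): d=(1,9) right/bottom  bias=-1
    (1,2)@(3, 5): e=[6,2,34] → #
    (2,2)@(5, 5): e=[30,-4,16] → ·
    (1,3)@(3, 7): e=[-6,12,36] → ·
    (2,3)@(5, 7): e=[18,6,18] → #
    (3,3)@(7, 7): e=[42,0,0] → ·  [on edge]
    (2,4)@(5, 9): e=[6,16,20] → #
    (3,4)@(7, 9): e=[30,10,2] → #
    (4,4)@(9, 9): e=[54,4,-16] → ·
    (2,5)@(5, 11): e=[-6,26,22] → ·
    (3,5)@(7, 11): e=[18,20,4] → #
    (4,5)@(9, 11): e=[42,14,-14] → ·
    (3,6)@(7, 13): e=[6,30,6] → #
  covered (6 px):
    · · · · · · ·
    · · · · · · ·
    · # · · · · ·
    · · # · · · ·
    · · # # · · ·
    · · · # · · ·
    · · · # · · ·
    · · · · · · ·
T2:
  2·area = 2  (B↔C swapped to make it positive)
  edge (2, 12)→(5, 16): d=(3,4) right/bottom  bias=-1
  edge (5, 16)→(3, 14): d=(-2,-2) top-left  bias=+0
  edge (3, 14)→(2, 12): d=(-1,-2) top-left  bias=+0
  covered (0 px):
    · · · · · · ·
    · · · · · · ·
    · · · · · · ·
    · · · · · · ·
    · · · · · · ·
    · · · · · · ·
    · · · · · · ·
    · · · · · · ·

Z-buffer (winner per pixel, '.' = empty):
  . . . . . . .
  0 0 0 . . . .
  0 1 0 0 0 . .
  0 0 1 . . . .
  0 . 1 1 . . .
  . . . 1 . . .
  . . . 1 . . .
  . . . . . . .

Answer: 1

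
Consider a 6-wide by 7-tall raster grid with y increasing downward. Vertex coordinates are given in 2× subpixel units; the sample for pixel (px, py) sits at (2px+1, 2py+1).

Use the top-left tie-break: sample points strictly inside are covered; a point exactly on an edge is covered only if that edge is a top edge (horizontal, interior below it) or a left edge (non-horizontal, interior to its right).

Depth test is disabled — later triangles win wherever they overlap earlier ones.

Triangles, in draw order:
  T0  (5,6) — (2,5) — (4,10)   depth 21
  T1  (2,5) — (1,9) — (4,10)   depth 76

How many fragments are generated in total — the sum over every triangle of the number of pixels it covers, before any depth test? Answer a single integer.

T0:
  2·area = 13  (B↔C swapped to make it positive)
  edge (5, 6)→(4, 10): d=(-1,4) right/bottom  bias=-1
  edge (4, 10)→(2, 5): d=(-2,-5) top-left  bias=+0
  edge (2, 5)→(5, 6): d=(3,1) right/bottom  bias=-1
    (1,3)@(3, 7): e=[7,1,5] → X
    (2,3)@(5, 7): e=[-1,11,3] → .
    (1,4)@(3, 9): e=[5,-3,11] → .
  covered (1 px):
    . . . . . .
    . . . . . .
    . . . . . .
    . X . . . .
    . . . . . .
    . . . . . .
    . . . . . .
T1:
  2·area = 13  (B↔C swapped to make it positive)
  edge (2, 5)→(4, 10): d=(2,5) right/bottom  bias=-1
  edge (4, 10)→(1, 9): d=(-3,-1) top-left  bias=+0
  edge (1, 9)→(2, 5): d=(1,-4) top-left  bias=+0
    (1,0)@(3, 1): e=[-13,26,0] → .  [on edge]
    (0,4)@(1, 9): e=[13,0,0] → X  [on edge]
    (1,4)@(3, 9): e=[3,2,8] → X
    (2,4)@(5, 9): e=[-7,4,16] → .
    (0,5)@(1, 11): e=[17,-6,2] → .
    (1,5)@(3, 11): e=[7,-4,10] → .
    (3,5)@(7, 11): e=[-13,0,26] → .  [on edge]
  covered (2 px):
    . . . . . .
    . . . . . .
    . . . . . .
    . . . . . .
    X X . . . .
    . . . . . .
    . . . . . .

Final: 3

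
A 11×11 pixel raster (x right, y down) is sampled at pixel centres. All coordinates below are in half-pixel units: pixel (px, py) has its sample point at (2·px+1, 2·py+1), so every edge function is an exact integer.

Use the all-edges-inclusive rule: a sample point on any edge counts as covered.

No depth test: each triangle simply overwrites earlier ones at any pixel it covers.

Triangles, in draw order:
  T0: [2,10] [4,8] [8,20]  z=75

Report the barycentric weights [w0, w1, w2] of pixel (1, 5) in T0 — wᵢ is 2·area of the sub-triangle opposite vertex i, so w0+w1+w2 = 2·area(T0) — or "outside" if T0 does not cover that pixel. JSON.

T0:
  2·area = 32
  edge (2, 10)→(4, 8): d=(2,-2) inclusive
  edge (4, 8)→(8, 20): d=(4,12) inclusive
  edge (8, 20)→(2, 10): d=(-6,-10) inclusive
    (5,0)@(11, 1): e=[0,-112,144] → .  [on edge]
    (4,1)@(9, 3): e=[0,-80,112] → .  [on edge]
    (1,2)@(3, 5): e=[-8,0,40] → .  [on edge]
    (3,2)@(7, 5): e=[0,-48,80] → .  [on edge]
    (2,3)@(5, 7): e=[0,-16,48] → .  [on edge]
    (1,4)@(3, 9): e=[0,16,16] → X  [on edge]
    (2,4)@(5, 9): e=[4,-8,36] → .
    (0,5)@(1, 11): e=[0,48,-16] → .  [on edge]
    (1,5)@(3, 11): e=[4,24,4] → X
    (2,5)@(5, 11): e=[8,0,24] → X  [on edge]
    (3,5)@(7, 11): e=[12,-24,44] → .
    (1,6)@(3, 13): e=[8,32,-8] → .
    (2,7)@(5, 15): e=[16,16,0] → X  [on edge]
    (3,8)@(7, 17): e=[24,0,8] → X  [on edge]
  covered (6 px):
    . . . . . . . . . . .
    . . . . . . . . . . .
    . . . . . . . . . . .
    . . . . . . . . . . .
    . X . . . . . . . . .
    . X X . . . . . . . .
    . . X . . . . . . . .
    . . X . . . . . . . .
    . . . X . . . . . . .
    . . . . . . . . . . .
    . . . . . . . . . . .

Answer: [24,4,4]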